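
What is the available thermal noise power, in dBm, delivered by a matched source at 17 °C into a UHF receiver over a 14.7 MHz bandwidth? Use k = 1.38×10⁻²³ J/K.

T = 17 °C + 273.15 = 290.15 K
P_n = kTB = 1.38×10⁻²³ × 290.15 × 1.47×10⁷ = 5.89×10⁻¹⁴ W
In dBm: 10 log₁₀(5.89×10⁻¹⁴ / 10⁻³) = −102.3 dBm

−102.3 dBm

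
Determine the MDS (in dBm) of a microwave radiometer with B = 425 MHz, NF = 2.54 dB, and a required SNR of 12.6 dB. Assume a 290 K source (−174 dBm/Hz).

−72.6 dBm

Sensitivity = −174 + 10 log₁₀(B) + NF + SNR_min
= −174 + 86.28 + 2.54 + 12.6
= −72.58 dBm → −72.6 dBm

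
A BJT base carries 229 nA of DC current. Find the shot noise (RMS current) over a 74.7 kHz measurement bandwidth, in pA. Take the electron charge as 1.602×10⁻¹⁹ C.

I_n = √(2qI·B)
2qI·B = 2 × 1.602×10⁻¹⁹ × 2.29×10⁻⁷ × 7.47×10⁴ = 5.48×10⁻²¹ A²
I_n = √(5.48×10⁻²¹) = 7.40×10⁻¹¹ A = 74.0 pA

74.0 pA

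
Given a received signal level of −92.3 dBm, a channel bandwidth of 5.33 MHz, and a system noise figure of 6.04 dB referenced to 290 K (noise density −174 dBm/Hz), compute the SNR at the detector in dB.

8.4 dB

Noise floor: N = −174 + 10 log₁₀(B) + NF
10 log₁₀(5.33×10⁶) = 67.27 dB
N = −174 + 67.27 + 6.04 = −100.69 dBm
SNR = P_sig − N = −92.3 − (−100.69) = 8.39 dB → 8.4 dB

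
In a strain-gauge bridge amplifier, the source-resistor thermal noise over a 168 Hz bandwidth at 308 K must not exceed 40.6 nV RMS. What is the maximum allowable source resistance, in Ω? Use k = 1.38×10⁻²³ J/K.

Johnson–Nyquist: V_n = √(4kTRB) ⇒ R = V_n² / (4kTB)
4kTB = 4 × 1.38×10⁻²³ × 308 × 1.68×10² = 2.86×10⁻¹⁸
R = (4.06×10⁻⁸)² / 2.86×10⁻¹⁸ = 5.77×10² Ω = 577 Ω

577 Ω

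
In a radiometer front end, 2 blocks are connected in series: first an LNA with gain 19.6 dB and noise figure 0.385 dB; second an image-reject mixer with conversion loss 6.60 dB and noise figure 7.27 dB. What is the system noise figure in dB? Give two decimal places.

Convert to linear (a loss of L dB is a gain of −L dB): F_i = 10^(NF_i/10), G_i = 10^(G_i,dB/10)
  Stage 1: F_1 = 10^(0.385/10) = 1.093, G_1 = 10^(19.6/10) = 91.20
  Stage 2: F_2 = 10^(7.27/10) = 5.333, G_2 = 10^(−6.60/10) = 0.2188
Friis cascade:
  F = 1.093 + (5.333 − 1)/91.20 = 1.140
NF = 10 log₁₀(1.140) = 0.57 dB

0.57 dB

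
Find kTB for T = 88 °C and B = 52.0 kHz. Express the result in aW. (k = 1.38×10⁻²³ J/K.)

T = 88 °C + 273.15 = 361.15 K
P_n = kTB = 1.38×10⁻²³ × 361.15 × 5.20×10⁴ = 2.59×10⁻¹⁶ W = 259 aW

259 aW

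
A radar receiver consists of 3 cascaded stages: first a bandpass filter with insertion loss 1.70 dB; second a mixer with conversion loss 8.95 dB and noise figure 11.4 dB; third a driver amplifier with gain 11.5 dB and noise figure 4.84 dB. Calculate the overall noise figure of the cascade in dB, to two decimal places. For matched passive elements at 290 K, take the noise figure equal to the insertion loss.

16.45 dB

Convert to linear (a loss of L dB is a gain of −L dB): F_i = 10^(NF_i/10), G_i = 10^(G_i,dB/10)
  Stage 1: F_1 = 10^(1.70/10) = 1.479, G_1 = 10^(−1.70/10) = 0.6761
  Stage 2: F_2 = 10^(11.4/10) = 13.80, G_2 = 10^(−8.95/10) = 0.1274
  Stage 3: F_3 = 10^(4.84/10) = 3.048, G_3 = 10^(11.5/10) = 14.13
Friis cascade:
  F = 1.479 + (13.80 − 1)/0.6761 + (3.048 − 1)/0.08610 = 44.20
NF = 10 log₁₀(44.20) = 16.45 dB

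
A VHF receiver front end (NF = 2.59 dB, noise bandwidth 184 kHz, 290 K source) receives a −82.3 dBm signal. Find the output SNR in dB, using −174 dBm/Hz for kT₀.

36.5 dB

Noise floor: N = −174 + 10 log₁₀(B) + NF
10 log₁₀(1.84×10⁵) = 52.65 dB
N = −174 + 52.65 + 2.59 = −118.76 dBm
SNR = P_sig − N = −82.3 − (−118.76) = 36.46 dB → 36.5 dB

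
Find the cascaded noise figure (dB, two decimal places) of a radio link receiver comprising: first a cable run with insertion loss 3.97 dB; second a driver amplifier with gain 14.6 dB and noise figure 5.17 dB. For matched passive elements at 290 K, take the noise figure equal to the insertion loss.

Convert to linear (a loss of L dB is a gain of −L dB): F_i = 10^(NF_i/10), G_i = 10^(G_i,dB/10)
  Stage 1: F_1 = 10^(3.97/10) = 2.495, G_1 = 10^(−3.97/10) = 0.4009
  Stage 2: F_2 = 10^(5.17/10) = 3.289, G_2 = 10^(14.6/10) = 28.84
Friis cascade:
  F = 2.495 + (3.289 − 1)/0.4009 = 8.204
NF = 10 log₁₀(8.204) = 9.14 dB

9.14 dB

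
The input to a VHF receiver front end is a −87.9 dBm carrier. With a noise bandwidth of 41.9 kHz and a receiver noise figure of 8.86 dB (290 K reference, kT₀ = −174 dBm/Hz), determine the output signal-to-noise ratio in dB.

31.0 dB

Noise floor: N = −174 + 10 log₁₀(B) + NF
10 log₁₀(4.19×10⁴) = 46.22 dB
N = −174 + 46.22 + 8.86 = −118.92 dBm
SNR = P_sig − N = −87.9 − (−118.92) = 31.02 dB → 31.0 dB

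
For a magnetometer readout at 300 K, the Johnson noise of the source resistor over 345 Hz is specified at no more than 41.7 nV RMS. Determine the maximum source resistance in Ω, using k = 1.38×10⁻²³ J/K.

Johnson–Nyquist: V_n = √(4kTRB) ⇒ R = V_n² / (4kTB)
4kTB = 4 × 1.38×10⁻²³ × 300 × 3.45×10² = 5.71×10⁻¹⁸
R = (4.17×10⁻⁸)² / 5.71×10⁻¹⁸ = 3.04×10² Ω = 304 Ω

304 Ω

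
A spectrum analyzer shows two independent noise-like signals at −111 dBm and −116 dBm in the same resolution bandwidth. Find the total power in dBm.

Convert to linear, add, convert back:
P₁ = 7.94×10⁻¹⁵ W, P₂ = 2.51×10⁻¹⁵ W
P_tot = 1.05×10⁻¹⁴ W → 10 log₁₀(P_tot / 10⁻³) = −109.8 dBm

−109.8 dBm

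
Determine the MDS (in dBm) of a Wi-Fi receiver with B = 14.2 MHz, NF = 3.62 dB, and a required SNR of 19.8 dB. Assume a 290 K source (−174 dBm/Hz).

Sensitivity = −174 + 10 log₁₀(B) + NF + SNR_min
= −174 + 71.52 + 3.62 + 19.8
= −79.06 dBm → −79.1 dBm

−79.1 dBm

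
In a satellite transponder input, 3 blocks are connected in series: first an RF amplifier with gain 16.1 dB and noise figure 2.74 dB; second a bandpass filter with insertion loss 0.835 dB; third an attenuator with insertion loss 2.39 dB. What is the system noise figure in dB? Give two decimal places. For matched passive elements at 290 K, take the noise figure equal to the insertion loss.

2.80 dB

Convert to linear (a loss of L dB is a gain of −L dB): F_i = 10^(NF_i/10), G_i = 10^(G_i,dB/10)
  Stage 1: F_1 = 10^(2.74/10) = 1.879, G_1 = 10^(16.1/10) = 40.74
  Stage 2: F_2 = 10^(0.835/10) = 1.212, G_2 = 10^(−0.835/10) = 0.8251
  Stage 3: F_3 = 10^(2.39/10) = 1.734, G_3 = 10^(−2.39/10) = 0.5768
Friis cascade:
  F = 1.879 + (1.212 − 1)/40.74 + (1.734 − 1)/33.61 = 1.906
NF = 10 log₁₀(1.906) = 2.80 dB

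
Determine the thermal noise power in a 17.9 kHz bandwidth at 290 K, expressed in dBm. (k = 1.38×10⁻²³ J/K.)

−131.4 dBm

P_n = kTB = 1.38×10⁻²³ × 290 × 1.79×10⁴ = 7.16×10⁻¹⁷ W
In dBm: 10 log₁₀(7.16×10⁻¹⁷ / 10⁻³) = −131.4 dBm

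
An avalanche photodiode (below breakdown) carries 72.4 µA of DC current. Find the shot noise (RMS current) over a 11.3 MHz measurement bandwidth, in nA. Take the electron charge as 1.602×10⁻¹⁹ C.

16.2 nA

I_n = √(2qI·B)
2qI·B = 2 × 1.602×10⁻¹⁹ × 7.24×10⁻⁵ × 1.13×10⁷ = 2.62×10⁻¹⁶ A²
I_n = √(2.62×10⁻¹⁶) = 1.62×10⁻⁸ A = 16.2 nA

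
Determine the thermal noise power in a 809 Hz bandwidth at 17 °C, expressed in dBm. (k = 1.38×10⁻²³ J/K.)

−144.9 dBm

T = 17 °C + 273.15 = 290.15 K
P_n = kTB = 1.38×10⁻²³ × 290.15 × 8.09×10² = 3.24×10⁻¹⁸ W
In dBm: 10 log₁₀(3.24×10⁻¹⁸ / 10⁻³) = −144.9 dBm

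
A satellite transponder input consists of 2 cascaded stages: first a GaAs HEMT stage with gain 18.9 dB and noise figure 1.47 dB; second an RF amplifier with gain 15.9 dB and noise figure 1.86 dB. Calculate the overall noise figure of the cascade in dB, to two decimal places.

Convert to linear (a loss of L dB is a gain of −L dB): F_i = 10^(NF_i/10), G_i = 10^(G_i,dB/10)
  Stage 1: F_1 = 10^(1.47/10) = 1.403, G_1 = 10^(18.9/10) = 77.62
  Stage 2: F_2 = 10^(1.86/10) = 1.535, G_2 = 10^(15.9/10) = 38.90
Friis cascade:
  F = 1.403 + (1.535 − 1)/77.62 = 1.410
NF = 10 log₁₀(1.410) = 1.49 dB

1.49 dB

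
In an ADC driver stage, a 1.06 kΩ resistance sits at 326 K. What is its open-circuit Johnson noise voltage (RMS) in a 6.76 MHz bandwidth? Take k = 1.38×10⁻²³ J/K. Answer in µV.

11.4 µV

V_n = √(4kTRB)
4kTRB = 4 × 1.38×10⁻²³ × 326 × 1.06×10³ × 6.76×10⁶ = 1.29×10⁻¹⁰ V²
V_n = √(1.29×10⁻¹⁰) = 1.14×10⁻⁵ V = 11.4 µV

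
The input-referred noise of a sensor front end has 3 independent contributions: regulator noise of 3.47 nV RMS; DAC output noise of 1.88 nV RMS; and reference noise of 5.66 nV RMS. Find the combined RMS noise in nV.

Uncorrelated sources add in power (mean-square): V_tot = √(ΣV_i²)
V_tot = √[(3.47×10⁻⁹)² + (1.88×10⁻⁹)² + (5.66×10⁻⁹)²] = 6.90×10⁻⁹ V = 6.90 nV

6.90 nV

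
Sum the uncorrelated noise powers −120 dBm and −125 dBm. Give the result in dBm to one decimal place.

Convert to linear, add, convert back:
P₁ = 1.00×10⁻¹⁵ W, P₂ = 3.16×10⁻¹⁶ W
P_tot = 1.32×10⁻¹⁵ W → 10 log₁₀(P_tot / 10⁻³) = −118.8 dBm

−118.8 dBm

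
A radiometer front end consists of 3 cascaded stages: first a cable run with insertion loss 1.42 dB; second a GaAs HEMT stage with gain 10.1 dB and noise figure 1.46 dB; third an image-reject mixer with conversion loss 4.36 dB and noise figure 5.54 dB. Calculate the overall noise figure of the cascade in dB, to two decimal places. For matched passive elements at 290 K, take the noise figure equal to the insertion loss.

3.60 dB

Convert to linear (a loss of L dB is a gain of −L dB): F_i = 10^(NF_i/10), G_i = 10^(G_i,dB/10)
  Stage 1: F_1 = 10^(1.42/10) = 1.387, G_1 = 10^(−1.42/10) = 0.7211
  Stage 2: F_2 = 10^(1.46/10) = 1.400, G_2 = 10^(10.1/10) = 10.23
  Stage 3: F_3 = 10^(5.54/10) = 3.581, G_3 = 10^(−4.36/10) = 0.3664
Friis cascade:
  F = 1.387 + (1.400 − 1)/0.7211 + (3.581 − 1)/7.379 = 2.291
NF = 10 log₁₀(2.291) = 3.60 dB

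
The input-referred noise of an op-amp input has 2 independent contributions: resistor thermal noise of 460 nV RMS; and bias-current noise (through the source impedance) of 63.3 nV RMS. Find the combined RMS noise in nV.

Uncorrelated sources add in power (mean-square): V_tot = √(ΣV_i²)
V_tot = √[(4.60×10⁻⁷)² + (6.33×10⁻⁸)²] = 4.64×10⁻⁷ V = 464 nV

464 nV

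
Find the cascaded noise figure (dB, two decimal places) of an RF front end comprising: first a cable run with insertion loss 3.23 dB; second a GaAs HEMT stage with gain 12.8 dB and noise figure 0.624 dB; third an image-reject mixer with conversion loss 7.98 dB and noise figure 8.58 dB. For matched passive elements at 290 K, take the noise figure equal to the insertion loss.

4.93 dB

Convert to linear (a loss of L dB is a gain of −L dB): F_i = 10^(NF_i/10), G_i = 10^(G_i,dB/10)
  Stage 1: F_1 = 10^(3.23/10) = 2.104, G_1 = 10^(−3.23/10) = 0.4753
  Stage 2: F_2 = 10^(0.624/10) = 1.155, G_2 = 10^(12.8/10) = 19.05
  Stage 3: F_3 = 10^(8.58/10) = 7.211, G_3 = 10^(−7.98/10) = 0.1592
Friis cascade:
  F = 2.104 + (1.155 − 1)/0.4753 + (7.211 − 1)/9.057 = 3.115
NF = 10 log₁₀(3.115) = 4.93 dB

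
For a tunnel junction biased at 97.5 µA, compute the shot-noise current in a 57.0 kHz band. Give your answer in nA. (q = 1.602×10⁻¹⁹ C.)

I_n = √(2qI·B)
2qI·B = 2 × 1.602×10⁻¹⁹ × 9.75×10⁻⁵ × 5.70×10⁴ = 1.78×10⁻¹⁸ A²
I_n = √(1.78×10⁻¹⁸) = 1.33×10⁻⁹ A = 1.33 nA

1.33 nA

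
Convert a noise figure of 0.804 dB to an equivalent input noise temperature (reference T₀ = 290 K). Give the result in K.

F = 10^(0.804/10) = 1.20337
T_e = (F − 1)·T₀ = (1.20337 − 1) × 290 = 59.0 K

59.0 K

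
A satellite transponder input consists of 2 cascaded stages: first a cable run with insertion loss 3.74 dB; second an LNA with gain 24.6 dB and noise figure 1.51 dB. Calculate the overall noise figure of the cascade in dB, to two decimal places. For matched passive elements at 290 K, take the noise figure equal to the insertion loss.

Convert to linear (a loss of L dB is a gain of −L dB): F_i = 10^(NF_i/10), G_i = 10^(G_i,dB/10)
  Stage 1: F_1 = 10^(3.74/10) = 2.366, G_1 = 10^(−3.74/10) = 0.4227
  Stage 2: F_2 = 10^(1.51/10) = 1.416, G_2 = 10^(24.6/10) = 288.4
Friis cascade:
  F = 2.366 + (1.416 − 1)/0.4227 = 3.350
NF = 10 log₁₀(3.350) = 5.25 dB

5.25 dB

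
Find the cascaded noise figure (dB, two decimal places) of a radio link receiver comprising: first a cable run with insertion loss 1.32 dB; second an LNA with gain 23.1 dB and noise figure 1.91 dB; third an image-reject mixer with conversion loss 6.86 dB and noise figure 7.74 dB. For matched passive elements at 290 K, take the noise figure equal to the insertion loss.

Convert to linear (a loss of L dB is a gain of −L dB): F_i = 10^(NF_i/10), G_i = 10^(G_i,dB/10)
  Stage 1: F_1 = 10^(1.32/10) = 1.355, G_1 = 10^(−1.32/10) = 0.7379
  Stage 2: F_2 = 10^(1.91/10) = 1.552, G_2 = 10^(23.1/10) = 204.2
  Stage 3: F_3 = 10^(7.74/10) = 5.943, G_3 = 10^(−6.86/10) = 0.2061
Friis cascade:
  F = 1.355 + (1.552 − 1)/0.7379 + (5.943 − 1)/150.7 = 2.137
NF = 10 log₁₀(2.137) = 3.30 dB

3.30 dB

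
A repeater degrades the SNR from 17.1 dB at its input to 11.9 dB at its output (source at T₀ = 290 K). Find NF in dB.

5.2 dB

NF (dB) = SNR_in(dB) − SNR_out(dB) when the source is at T₀
NF = 17.1 − 11.9 = 5.2 dB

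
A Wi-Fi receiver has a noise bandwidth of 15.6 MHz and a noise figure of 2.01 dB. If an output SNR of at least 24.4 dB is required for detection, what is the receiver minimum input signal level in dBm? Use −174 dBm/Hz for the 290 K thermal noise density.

Sensitivity = −174 + 10 log₁₀(B) + NF + SNR_min
= −174 + 71.93 + 2.01 + 24.4
= −75.66 dBm → −75.7 dBm

−75.7 dBm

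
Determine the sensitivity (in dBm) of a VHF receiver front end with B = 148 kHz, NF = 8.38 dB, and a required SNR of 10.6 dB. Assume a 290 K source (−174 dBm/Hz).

Sensitivity = −174 + 10 log₁₀(B) + NF + SNR_min
= −174 + 51.7 + 8.38 + 10.6
= −103.32 dBm → −103.3 dBm

−103.3 dBm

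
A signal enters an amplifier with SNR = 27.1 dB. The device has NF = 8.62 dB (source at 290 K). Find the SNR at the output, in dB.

18.48 dB

By definition F = SNR_in/SNR_out, so in dB: SNR_out = SNR_in − NF
SNR_out = 27.1 − 8.62 = 18.48 dB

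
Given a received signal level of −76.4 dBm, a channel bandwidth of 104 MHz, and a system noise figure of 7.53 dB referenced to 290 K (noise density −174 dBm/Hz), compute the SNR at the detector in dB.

9.9 dB

Noise floor: N = −174 + 10 log₁₀(B) + NF
10 log₁₀(1.04×10⁸) = 80.17 dB
N = −174 + 80.17 + 7.53 = −86.30 dBm
SNR = P_sig − N = −76.4 − (−86.30) = 9.90 dB → 9.9 dB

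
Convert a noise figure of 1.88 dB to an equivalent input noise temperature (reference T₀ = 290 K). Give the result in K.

F = 10^(1.88/10) = 1.5417
T_e = (F − 1)·T₀ = (1.5417 − 1) × 290 = 157 K

157 K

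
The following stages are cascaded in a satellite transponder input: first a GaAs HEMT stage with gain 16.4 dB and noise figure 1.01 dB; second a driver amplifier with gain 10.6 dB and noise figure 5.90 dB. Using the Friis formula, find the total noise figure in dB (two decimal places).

Convert to linear (a loss of L dB is a gain of −L dB): F_i = 10^(NF_i/10), G_i = 10^(G_i,dB/10)
  Stage 1: F_1 = 10^(1.01/10) = 1.262, G_1 = 10^(16.4/10) = 43.65
  Stage 2: F_2 = 10^(5.90/10) = 3.890, G_2 = 10^(10.6/10) = 11.48
Friis cascade:
  F = 1.262 + (3.890 − 1)/43.65 = 1.328
NF = 10 log₁₀(1.328) = 1.23 dB

1.23 dB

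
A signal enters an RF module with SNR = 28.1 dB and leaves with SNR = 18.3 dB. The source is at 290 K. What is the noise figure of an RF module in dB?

NF (dB) = SNR_in(dB) − SNR_out(dB) when the source is at T₀
NF = 28.1 − 18.3 = 9.8 dB

9.8 dB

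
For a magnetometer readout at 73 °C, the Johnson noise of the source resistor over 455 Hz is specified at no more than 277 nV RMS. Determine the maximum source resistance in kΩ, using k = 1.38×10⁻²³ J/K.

T = 73 °C + 273.15 = 346.15 K
Johnson–Nyquist: V_n = √(4kTRB) ⇒ R = V_n² / (4kTB)
4kTB = 4 × 1.38×10⁻²³ × 346.15 × 4.55×10² = 8.69×10⁻¹⁸
R = (2.77×10⁻⁷)² / 8.69×10⁻¹⁸ = 8.83×10³ Ω = 8.83 kΩ

8.83 kΩ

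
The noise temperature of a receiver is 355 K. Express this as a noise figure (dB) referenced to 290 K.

F = 1 + T_e/T₀ = 1 + 355/290 = 2.22414
NF = 10 log₁₀(2.22414) = 3.47 dB

3.47 dB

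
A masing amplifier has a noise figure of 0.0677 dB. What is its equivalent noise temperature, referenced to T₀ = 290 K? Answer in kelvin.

4.56 K

F = 10^(0.0677/10) = 1.01571
T_e = (F − 1)·T₀ = (1.01571 − 1) × 290 = 4.56 K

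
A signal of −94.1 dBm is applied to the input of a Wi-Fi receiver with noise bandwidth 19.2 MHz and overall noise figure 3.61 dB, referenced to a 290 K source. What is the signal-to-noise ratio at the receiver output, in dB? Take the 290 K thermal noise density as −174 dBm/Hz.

Noise floor: N = −174 + 10 log₁₀(B) + NF
10 log₁₀(1.92×10⁷) = 72.83 dB
N = −174 + 72.83 + 3.61 = −97.56 dBm
SNR = P_sig − N = −94.1 − (−97.56) = 3.46 dB → 3.5 dB

3.5 dB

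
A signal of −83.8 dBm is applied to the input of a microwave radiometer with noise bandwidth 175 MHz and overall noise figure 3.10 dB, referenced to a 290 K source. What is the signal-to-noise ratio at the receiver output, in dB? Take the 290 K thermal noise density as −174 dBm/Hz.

4.7 dB

Noise floor: N = −174 + 10 log₁₀(B) + NF
10 log₁₀(1.75×10⁸) = 82.43 dB
N = −174 + 82.43 + 3.10 = −88.47 dBm
SNR = P_sig − N = −83.8 − (−88.47) = 4.67 dB → 4.7 dB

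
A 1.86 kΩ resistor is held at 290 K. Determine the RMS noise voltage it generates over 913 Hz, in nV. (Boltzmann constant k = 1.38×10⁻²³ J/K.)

165 nV

V_n = √(4kTRB)
4kTRB = 4 × 1.38×10⁻²³ × 290 × 1.86×10³ × 9.13×10² = 2.72×10⁻¹⁴ V²
V_n = √(2.72×10⁻¹⁴) = 1.65×10⁻⁷ V = 165 nV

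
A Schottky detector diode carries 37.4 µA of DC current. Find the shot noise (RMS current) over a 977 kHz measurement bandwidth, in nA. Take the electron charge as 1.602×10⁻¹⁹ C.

I_n = √(2qI·B)
2qI·B = 2 × 1.602×10⁻¹⁹ × 3.74×10⁻⁵ × 9.77×10⁵ = 1.17×10⁻¹⁷ A²
I_n = √(1.17×10⁻¹⁷) = 3.42×10⁻⁹ A = 3.42 nA

3.42 nA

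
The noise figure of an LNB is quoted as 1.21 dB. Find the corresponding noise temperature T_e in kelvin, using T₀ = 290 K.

93.2 K

F = 10^(1.21/10) = 1.3213
T_e = (F − 1)·T₀ = (1.3213 − 1) × 290 = 93.2 K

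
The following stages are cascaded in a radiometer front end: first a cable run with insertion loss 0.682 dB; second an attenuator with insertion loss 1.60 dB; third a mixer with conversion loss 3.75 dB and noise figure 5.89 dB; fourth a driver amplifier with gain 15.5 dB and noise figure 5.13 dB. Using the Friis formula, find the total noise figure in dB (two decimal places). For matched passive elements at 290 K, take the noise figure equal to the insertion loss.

11.94 dB

Convert to linear (a loss of L dB is a gain of −L dB): F_i = 10^(NF_i/10), G_i = 10^(G_i,dB/10)
  Stage 1: F_1 = 10^(0.682/10) = 1.170, G_1 = 10^(−0.682/10) = 0.8547
  Stage 2: F_2 = 10^(1.60/10) = 1.445, G_2 = 10^(−1.60/10) = 0.6918
  Stage 3: F_3 = 10^(5.89/10) = 3.882, G_3 = 10^(−3.75/10) = 0.4217
  Stage 4: F_4 = 10^(5.13/10) = 3.258, G_4 = 10^(15.5/10) = 35.48
Friis cascade:
  F = 1.170 + (1.445 − 1)/0.8547 + (3.882 − 1)/0.5913 + (3.258 − 1)/0.2493 = 15.62
NF = 10 log₁₀(15.62) = 11.94 dB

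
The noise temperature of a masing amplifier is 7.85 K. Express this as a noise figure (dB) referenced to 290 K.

0.116 dB

F = 1 + T_e/T₀ = 1 + 7.85/290 = 1.02707
NF = 10 log₁₀(1.02707) = 0.116 dB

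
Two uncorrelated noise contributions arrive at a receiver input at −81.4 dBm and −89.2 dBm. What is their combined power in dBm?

Convert to linear, add, convert back:
P₁ = 7.24×10⁻¹² W, P₂ = 1.20×10⁻¹² W
P_tot = 8.45×10⁻¹² W → 10 log₁₀(P_tot / 10⁻³) = −80.7 dBm

−80.7 dBm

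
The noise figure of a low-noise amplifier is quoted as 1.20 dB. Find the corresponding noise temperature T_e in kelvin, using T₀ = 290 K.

92.3 K

F = 10^(1.20/10) = 1.31826
T_e = (F − 1)·T₀ = (1.31826 − 1) × 290 = 92.3 K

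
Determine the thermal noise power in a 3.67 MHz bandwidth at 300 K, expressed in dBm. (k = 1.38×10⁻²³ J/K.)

P_n = kTB = 1.38×10⁻²³ × 300 × 3.67×10⁶ = 1.52×10⁻¹⁴ W
In dBm: 10 log₁₀(1.52×10⁻¹⁴ / 10⁻³) = −108.2 dBm

−108.2 dBm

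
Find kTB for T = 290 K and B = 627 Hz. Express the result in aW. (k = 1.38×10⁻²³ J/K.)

P_n = kTB = 1.38×10⁻²³ × 290 × 6.27×10² = 2.51×10⁻¹⁸ W = 2.51 aW

2.51 aW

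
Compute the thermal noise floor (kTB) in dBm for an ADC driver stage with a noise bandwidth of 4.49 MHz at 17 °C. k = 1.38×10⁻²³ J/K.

T = 17 °C + 273.15 = 290.15 K
P_n = kTB = 1.38×10⁻²³ × 290.15 × 4.49×10⁶ = 1.80×10⁻¹⁴ W
In dBm: 10 log₁₀(1.80×10⁻¹⁴ / 10⁻³) = −107.5 dBm

−107.5 dBm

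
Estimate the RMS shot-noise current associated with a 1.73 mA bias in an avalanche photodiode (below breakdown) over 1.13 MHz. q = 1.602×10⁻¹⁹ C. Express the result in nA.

I_n = √(2qI·B)
2qI·B = 2 × 1.602×10⁻¹⁹ × 1.73×10⁻³ × 1.13×10⁶ = 6.26×10⁻¹⁶ A²
I_n = √(6.26×10⁻¹⁶) = 2.50×10⁻⁸ A = 25.0 nA

25.0 nA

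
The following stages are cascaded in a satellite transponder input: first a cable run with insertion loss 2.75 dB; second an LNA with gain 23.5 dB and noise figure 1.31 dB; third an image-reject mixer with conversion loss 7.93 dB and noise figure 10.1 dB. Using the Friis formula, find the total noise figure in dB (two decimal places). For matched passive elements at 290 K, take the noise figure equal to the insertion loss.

4.19 dB

Convert to linear (a loss of L dB is a gain of −L dB): F_i = 10^(NF_i/10), G_i = 10^(G_i,dB/10)
  Stage 1: F_1 = 10^(2.75/10) = 1.884, G_1 = 10^(−2.75/10) = 0.5309
  Stage 2: F_2 = 10^(1.31/10) = 1.352, G_2 = 10^(23.5/10) = 223.9
  Stage 3: F_3 = 10^(10.1/10) = 10.23, G_3 = 10^(−7.93/10) = 0.1611
Friis cascade:
  F = 1.884 + (1.352 − 1)/0.5309 + (10.23 − 1)/118.9 = 2.625
NF = 10 log₁₀(2.625) = 4.19 dB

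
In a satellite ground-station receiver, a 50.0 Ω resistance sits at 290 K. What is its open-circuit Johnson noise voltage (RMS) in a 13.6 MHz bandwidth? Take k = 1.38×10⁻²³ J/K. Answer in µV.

3.30 µV

V_n = √(4kTRB)
4kTRB = 4 × 1.38×10⁻²³ × 290 × 5.00×10¹ × 1.36×10⁷ = 1.09×10⁻¹¹ V²
V_n = √(1.09×10⁻¹¹) = 3.30×10⁻⁶ V = 3.30 µV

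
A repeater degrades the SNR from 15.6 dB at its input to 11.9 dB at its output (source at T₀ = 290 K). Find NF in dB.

3.7 dB

NF (dB) = SNR_in(dB) − SNR_out(dB) when the source is at T₀
NF = 15.6 − 11.9 = 3.7 dB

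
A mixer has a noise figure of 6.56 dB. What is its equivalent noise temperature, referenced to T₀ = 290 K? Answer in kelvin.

F = 10^(6.56/10) = 4.52898
T_e = (F − 1)·T₀ = (4.52898 − 1) × 290 = 1023 K

1023 K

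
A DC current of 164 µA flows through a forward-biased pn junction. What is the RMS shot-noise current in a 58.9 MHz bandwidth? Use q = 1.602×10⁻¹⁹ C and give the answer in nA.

55.6 nA

I_n = √(2qI·B)
2qI·B = 2 × 1.602×10⁻¹⁹ × 1.64×10⁻⁴ × 5.89×10⁷ = 3.09×10⁻¹⁵ A²
I_n = √(3.09×10⁻¹⁵) = 5.56×10⁻⁸ A = 55.6 nA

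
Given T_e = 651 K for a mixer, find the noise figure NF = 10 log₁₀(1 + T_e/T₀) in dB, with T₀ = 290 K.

5.11 dB

F = 1 + T_e/T₀ = 1 + 651/290 = 3.24483
NF = 10 log₁₀(3.24483) = 5.11 dB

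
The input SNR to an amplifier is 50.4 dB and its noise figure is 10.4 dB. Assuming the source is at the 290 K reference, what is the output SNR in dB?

40.0 dB

By definition F = SNR_in/SNR_out, so in dB: SNR_out = SNR_in − NF
SNR_out = 50.4 − 10.4 = 40.0 dB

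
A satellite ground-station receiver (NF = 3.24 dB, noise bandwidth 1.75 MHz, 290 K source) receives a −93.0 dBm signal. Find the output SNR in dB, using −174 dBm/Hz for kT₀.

15.3 dB

Noise floor: N = −174 + 10 log₁₀(B) + NF
10 log₁₀(1.75×10⁶) = 62.43 dB
N = −174 + 62.43 + 3.24 = −108.33 dBm
SNR = P_sig − N = −93.0 − (−108.33) = 15.33 dB → 15.3 dB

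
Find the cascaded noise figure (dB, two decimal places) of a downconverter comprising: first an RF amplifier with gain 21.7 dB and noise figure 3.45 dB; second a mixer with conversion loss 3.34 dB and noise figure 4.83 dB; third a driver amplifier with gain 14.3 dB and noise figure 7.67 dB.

Convert to linear (a loss of L dB is a gain of −L dB): F_i = 10^(NF_i/10), G_i = 10^(G_i,dB/10)
  Stage 1: F_1 = 10^(3.45/10) = 2.213, G_1 = 10^(21.7/10) = 147.9
  Stage 2: F_2 = 10^(4.83/10) = 3.041, G_2 = 10^(−3.34/10) = 0.4634
  Stage 3: F_3 = 10^(7.67/10) = 5.848, G_3 = 10^(14.3/10) = 26.92
Friis cascade:
  F = 2.213 + (3.041 − 1)/147.9 + (5.848 − 1)/68.55 = 2.298
NF = 10 log₁₀(2.298) = 3.61 dB

3.61 dB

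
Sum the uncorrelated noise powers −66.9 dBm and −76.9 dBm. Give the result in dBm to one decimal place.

Convert to linear, add, convert back:
P₁ = 2.04×10⁻¹⁰ W, P₂ = 2.04×10⁻¹¹ W
P_tot = 2.25×10⁻¹⁰ W → 10 log₁₀(P_tot / 10⁻³) = −66.5 dBm

−66.5 dBm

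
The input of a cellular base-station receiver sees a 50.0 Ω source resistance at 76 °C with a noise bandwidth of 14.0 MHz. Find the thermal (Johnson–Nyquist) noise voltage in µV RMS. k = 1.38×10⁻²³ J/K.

T = 76 °C + 273.15 = 349.15 K
V_n = √(4kTRB)
4kTRB = 4 × 1.38×10⁻²³ × 349.15 × 5.00×10¹ × 1.40×10⁷ = 1.35×10⁻¹¹ V²
V_n = √(1.35×10⁻¹¹) = 3.67×10⁻⁶ V = 3.67 µV

3.67 µV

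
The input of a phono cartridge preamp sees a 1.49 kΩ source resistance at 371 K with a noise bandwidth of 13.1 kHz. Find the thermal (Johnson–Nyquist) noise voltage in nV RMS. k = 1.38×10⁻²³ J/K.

632 nV

V_n = √(4kTRB)
4kTRB = 4 × 1.38×10⁻²³ × 371 × 1.49×10³ × 1.31×10⁴ = 4.00×10⁻¹³ V²
V_n = √(4.00×10⁻¹³) = 6.32×10⁻⁷ V = 632 nV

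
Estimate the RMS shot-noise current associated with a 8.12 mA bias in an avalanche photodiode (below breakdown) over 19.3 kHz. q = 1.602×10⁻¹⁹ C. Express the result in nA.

7.09 nA

I_n = √(2qI·B)
2qI·B = 2 × 1.602×10⁻¹⁹ × 8.12×10⁻³ × 1.93×10⁴ = 5.02×10⁻¹⁷ A²
I_n = √(5.02×10⁻¹⁷) = 7.09×10⁻⁹ A = 7.09 nA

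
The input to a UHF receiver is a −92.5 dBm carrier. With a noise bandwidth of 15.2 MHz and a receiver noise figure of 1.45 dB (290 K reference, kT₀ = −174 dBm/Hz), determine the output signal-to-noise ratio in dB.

8.2 dB

Noise floor: N = −174 + 10 log₁₀(B) + NF
10 log₁₀(1.52×10⁷) = 71.82 dB
N = −174 + 71.82 + 1.45 = −100.73 dBm
SNR = P_sig − N = −92.5 − (−100.73) = 8.23 dB → 8.2 dB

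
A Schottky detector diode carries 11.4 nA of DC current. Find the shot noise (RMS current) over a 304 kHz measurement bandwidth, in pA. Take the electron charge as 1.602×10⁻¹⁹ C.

33.3 pA

I_n = √(2qI·B)
2qI·B = 2 × 1.602×10⁻¹⁹ × 1.14×10⁻⁸ × 3.04×10⁵ = 1.11×10⁻²¹ A²
I_n = √(1.11×10⁻²¹) = 3.33×10⁻¹¹ A = 33.3 pA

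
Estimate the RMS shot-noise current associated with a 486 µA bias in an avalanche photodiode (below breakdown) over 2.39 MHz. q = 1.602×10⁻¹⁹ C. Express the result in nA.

19.3 nA

I_n = √(2qI·B)
2qI·B = 2 × 1.602×10⁻¹⁹ × 4.86×10⁻⁴ × 2.39×10⁶ = 3.72×10⁻¹⁶ A²
I_n = √(3.72×10⁻¹⁶) = 1.93×10⁻⁸ A = 19.3 nA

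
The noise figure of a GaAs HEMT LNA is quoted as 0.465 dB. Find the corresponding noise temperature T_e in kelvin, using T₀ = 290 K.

F = 10^(0.465/10) = 1.11301
T_e = (F − 1)·T₀ = (1.11301 − 1) × 290 = 32.8 K

32.8 K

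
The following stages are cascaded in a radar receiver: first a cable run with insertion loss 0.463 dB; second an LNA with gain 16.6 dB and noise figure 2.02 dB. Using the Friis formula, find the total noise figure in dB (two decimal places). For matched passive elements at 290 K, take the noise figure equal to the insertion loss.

2.48 dB

Convert to linear (a loss of L dB is a gain of −L dB): F_i = 10^(NF_i/10), G_i = 10^(G_i,dB/10)
  Stage 1: F_1 = 10^(0.463/10) = 1.112, G_1 = 10^(−0.463/10) = 0.8989
  Stage 2: F_2 = 10^(2.02/10) = 1.592, G_2 = 10^(16.6/10) = 45.71
Friis cascade:
  F = 1.112 + (1.592 − 1)/0.8989 = 1.771
NF = 10 log₁₀(1.771) = 2.48 dB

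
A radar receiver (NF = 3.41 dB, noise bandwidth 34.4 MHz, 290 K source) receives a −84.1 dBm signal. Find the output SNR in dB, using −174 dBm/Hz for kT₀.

Noise floor: N = −174 + 10 log₁₀(B) + NF
10 log₁₀(3.44×10⁷) = 75.37 dB
N = −174 + 75.37 + 3.41 = −95.22 dBm
SNR = P_sig − N = −84.1 − (−95.22) = 11.12 dB → 11.1 dB

11.1 dB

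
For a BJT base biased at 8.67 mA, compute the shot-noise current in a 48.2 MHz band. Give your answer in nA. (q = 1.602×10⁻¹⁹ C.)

I_n = √(2qI·B)
2qI·B = 2 × 1.602×10⁻¹⁹ × 8.67×10⁻³ × 4.82×10⁷ = 1.34×10⁻¹³ A²
I_n = √(1.34×10⁻¹³) = 3.66×10⁻⁷ A = 366 nA

366 nA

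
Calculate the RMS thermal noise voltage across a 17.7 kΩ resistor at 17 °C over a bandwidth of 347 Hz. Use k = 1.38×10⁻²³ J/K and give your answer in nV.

314 nV

T = 17 °C + 273.15 = 290.15 K
V_n = √(4kTRB)
4kTRB = 4 × 1.38×10⁻²³ × 290.15 × 1.77×10⁴ × 3.47×10² = 9.84×10⁻¹⁴ V²
V_n = √(9.84×10⁻¹⁴) = 3.14×10⁻⁷ V = 314 nV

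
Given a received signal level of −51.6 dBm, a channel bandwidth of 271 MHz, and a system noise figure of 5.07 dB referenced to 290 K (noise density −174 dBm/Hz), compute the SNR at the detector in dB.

Noise floor: N = −174 + 10 log₁₀(B) + NF
10 log₁₀(2.71×10⁸) = 84.33 dB
N = −174 + 84.33 + 5.07 = −84.60 dBm
SNR = P_sig − N = −51.6 − (−84.60) = 33.00 dB → 33.0 dB

33.0 dB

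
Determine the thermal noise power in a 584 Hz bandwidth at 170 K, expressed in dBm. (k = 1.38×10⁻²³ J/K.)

−148.6 dBm

P_n = kTB = 1.38×10⁻²³ × 170 × 5.84×10² = 1.37×10⁻¹⁸ W
In dBm: 10 log₁₀(1.37×10⁻¹⁸ / 10⁻³) = −148.6 dBm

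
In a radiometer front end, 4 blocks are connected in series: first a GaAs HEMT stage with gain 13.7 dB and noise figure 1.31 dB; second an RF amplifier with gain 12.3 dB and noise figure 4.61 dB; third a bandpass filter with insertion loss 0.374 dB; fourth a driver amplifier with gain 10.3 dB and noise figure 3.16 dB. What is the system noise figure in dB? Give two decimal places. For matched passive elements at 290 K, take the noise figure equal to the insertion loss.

Convert to linear (a loss of L dB is a gain of −L dB): F_i = 10^(NF_i/10), G_i = 10^(G_i,dB/10)
  Stage 1: F_1 = 10^(1.31/10) = 1.352, G_1 = 10^(13.7/10) = 23.44
  Stage 2: F_2 = 10^(4.61/10) = 2.891, G_2 = 10^(12.3/10) = 16.98
  Stage 3: F_3 = 10^(0.374/10) = 1.090, G_3 = 10^(−0.374/10) = 0.9175
  Stage 4: F_4 = 10^(3.16/10) = 2.070, G_4 = 10^(10.3/10) = 10.72
Friis cascade:
  F = 1.352 + (2.891 − 1)/23.44 + (1.090 − 1)/398.1 + (2.070 − 1)/365.3 = 1.436
NF = 10 log₁₀(1.436) = 1.57 dB

1.57 dB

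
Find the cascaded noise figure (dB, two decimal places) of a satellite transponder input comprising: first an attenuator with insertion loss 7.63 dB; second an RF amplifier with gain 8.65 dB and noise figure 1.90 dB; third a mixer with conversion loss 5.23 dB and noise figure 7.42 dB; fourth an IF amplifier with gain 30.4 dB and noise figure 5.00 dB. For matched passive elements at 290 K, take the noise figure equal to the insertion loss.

Convert to linear (a loss of L dB is a gain of −L dB): F_i = 10^(NF_i/10), G_i = 10^(G_i,dB/10)
  Stage 1: F_1 = 10^(7.63/10) = 5.794, G_1 = 10^(−7.63/10) = 0.1726
  Stage 2: F_2 = 10^(1.90/10) = 1.549, G_2 = 10^(8.65/10) = 7.328
  Stage 3: F_3 = 10^(7.42/10) = 5.521, G_3 = 10^(−5.23/10) = 0.2999
  Stage 4: F_4 = 10^(5.00/10) = 3.162, G_4 = 10^(30.4/10) = 1096
Friis cascade:
  F = 5.794 + (1.549 − 1)/0.1726 + (5.521 − 1)/1.265 + (3.162 − 1)/0.3793 = 18.25
NF = 10 log₁₀(18.25) = 12.61 dB

12.61 dB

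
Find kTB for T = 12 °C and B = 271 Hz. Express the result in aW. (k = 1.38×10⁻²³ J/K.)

T = 12 °C + 273.15 = 285.15 K
P_n = kTB = 1.38×10⁻²³ × 285.15 × 2.71×10² = 1.07×10⁻¹⁸ W = 1.07 aW

1.07 aW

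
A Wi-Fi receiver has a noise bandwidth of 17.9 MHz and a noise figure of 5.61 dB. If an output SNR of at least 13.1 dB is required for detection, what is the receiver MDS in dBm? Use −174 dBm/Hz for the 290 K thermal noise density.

Sensitivity = −174 + 10 log₁₀(B) + NF + SNR_min
= −174 + 72.53 + 5.61 + 13.1
= −82.76 dBm → −82.8 dBm

−82.8 dBm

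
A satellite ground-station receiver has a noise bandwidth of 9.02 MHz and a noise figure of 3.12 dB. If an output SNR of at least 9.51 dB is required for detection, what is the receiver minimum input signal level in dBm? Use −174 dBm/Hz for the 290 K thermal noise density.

−91.8 dBm

Sensitivity = −174 + 10 log₁₀(B) + NF + SNR_min
= −174 + 69.55 + 3.12 + 9.51
= −91.82 dBm → −91.8 dBm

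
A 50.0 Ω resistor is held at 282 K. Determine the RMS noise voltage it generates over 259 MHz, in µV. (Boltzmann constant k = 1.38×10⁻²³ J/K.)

V_n = √(4kTRB)
4kTRB = 4 × 1.38×10⁻²³ × 282 × 5.00×10¹ × 2.59×10⁸ = 2.02×10⁻¹⁰ V²
V_n = √(2.02×10⁻¹⁰) = 1.42×10⁻⁵ V = 14.2 µV

14.2 µV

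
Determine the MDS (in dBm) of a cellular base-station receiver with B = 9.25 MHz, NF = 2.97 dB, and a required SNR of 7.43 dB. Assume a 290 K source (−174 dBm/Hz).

−93.9 dBm

Sensitivity = −174 + 10 log₁₀(B) + NF + SNR_min
= −174 + 69.66 + 2.97 + 7.43
= −93.94 dBm → −93.9 dBm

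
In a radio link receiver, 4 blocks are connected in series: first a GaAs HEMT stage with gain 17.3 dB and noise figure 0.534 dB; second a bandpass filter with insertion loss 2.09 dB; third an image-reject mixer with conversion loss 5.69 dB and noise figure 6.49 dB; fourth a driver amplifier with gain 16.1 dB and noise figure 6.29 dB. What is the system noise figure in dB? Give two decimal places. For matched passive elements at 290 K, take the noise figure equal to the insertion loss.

Convert to linear (a loss of L dB is a gain of −L dB): F_i = 10^(NF_i/10), G_i = 10^(G_i,dB/10)
  Stage 1: F_1 = 10^(0.534/10) = 1.131, G_1 = 10^(17.3/10) = 53.70
  Stage 2: F_2 = 10^(2.09/10) = 1.618, G_2 = 10^(−2.09/10) = 0.6180
  Stage 3: F_3 = 10^(6.49/10) = 4.457, G_3 = 10^(−5.69/10) = 0.2698
  Stage 4: F_4 = 10^(6.29/10) = 4.256, G_4 = 10^(16.1/10) = 40.74
Friis cascade:
  F = 1.131 + (1.618 − 1)/53.70 + (4.457 − 1)/33.19 + (4.256 − 1)/8.954 = 1.610
NF = 10 log₁₀(1.610) = 2.07 dB

2.07 dB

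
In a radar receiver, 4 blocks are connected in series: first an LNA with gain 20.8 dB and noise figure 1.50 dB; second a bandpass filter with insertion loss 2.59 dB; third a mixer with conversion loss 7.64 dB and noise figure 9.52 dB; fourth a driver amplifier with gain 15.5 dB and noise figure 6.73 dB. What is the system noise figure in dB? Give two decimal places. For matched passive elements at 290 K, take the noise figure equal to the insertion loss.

Convert to linear (a loss of L dB is a gain of −L dB): F_i = 10^(NF_i/10), G_i = 10^(G_i,dB/10)
  Stage 1: F_1 = 10^(1.50/10) = 1.413, G_1 = 10^(20.8/10) = 120.2
  Stage 2: F_2 = 10^(2.59/10) = 1.816, G_2 = 10^(−2.59/10) = 0.5508
  Stage 3: F_3 = 10^(9.52/10) = 8.954, G_3 = 10^(−7.64/10) = 0.1722
  Stage 4: F_4 = 10^(6.73/10) = 4.710, G_4 = 10^(15.5/10) = 35.48
Friis cascade:
  F = 1.413 + (1.816 − 1)/120.2 + (8.954 − 1)/66.22 + (4.710 − 1)/11.40 = 1.865
NF = 10 log₁₀(1.865) = 2.71 dB

2.71 dB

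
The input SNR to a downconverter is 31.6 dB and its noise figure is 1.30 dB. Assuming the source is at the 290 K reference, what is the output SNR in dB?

By definition F = SNR_in/SNR_out, so in dB: SNR_out = SNR_in − NF
SNR_out = 31.6 − 1.30 = 30.30 dB

30.30 dB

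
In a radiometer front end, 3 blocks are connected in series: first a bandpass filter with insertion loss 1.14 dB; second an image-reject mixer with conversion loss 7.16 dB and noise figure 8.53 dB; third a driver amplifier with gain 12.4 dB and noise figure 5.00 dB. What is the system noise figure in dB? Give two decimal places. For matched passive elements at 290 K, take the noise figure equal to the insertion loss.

Convert to linear (a loss of L dB is a gain of −L dB): F_i = 10^(NF_i/10), G_i = 10^(G_i,dB/10)
  Stage 1: F_1 = 10^(1.14/10) = 1.300, G_1 = 10^(−1.14/10) = 0.7691
  Stage 2: F_2 = 10^(8.53/10) = 7.129, G_2 = 10^(−7.16/10) = 0.1923
  Stage 3: F_3 = 10^(5.00/10) = 3.162, G_3 = 10^(12.4/10) = 17.38
Friis cascade:
  F = 1.300 + (7.129 − 1)/0.7691 + (3.162 − 1)/0.1479 = 23.89
NF = 10 log₁₀(23.89) = 13.78 dB

13.78 dB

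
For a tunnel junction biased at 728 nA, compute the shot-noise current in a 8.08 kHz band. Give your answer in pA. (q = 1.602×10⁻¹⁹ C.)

I_n = √(2qI·B)
2qI·B = 2 × 1.602×10⁻¹⁹ × 7.28×10⁻⁷ × 8.08×10³ = 1.88×10⁻²¹ A²
I_n = √(1.88×10⁻²¹) = 4.34×10⁻¹¹ A = 43.4 pA

43.4 pA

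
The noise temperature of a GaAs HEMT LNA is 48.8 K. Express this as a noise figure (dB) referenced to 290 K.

0.675 dB

F = 1 + T_e/T₀ = 1 + 48.8/290 = 1.16828
NF = 10 log₁₀(1.16828) = 0.675 dB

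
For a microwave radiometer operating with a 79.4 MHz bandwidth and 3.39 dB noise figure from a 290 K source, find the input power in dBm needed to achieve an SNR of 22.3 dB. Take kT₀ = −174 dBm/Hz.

−69.3 dBm

Sensitivity = −174 + 10 log₁₀(B) + NF + SNR_min
= −174 + 79 + 3.39 + 22.3
= −69.31 dBm → −69.3 dBm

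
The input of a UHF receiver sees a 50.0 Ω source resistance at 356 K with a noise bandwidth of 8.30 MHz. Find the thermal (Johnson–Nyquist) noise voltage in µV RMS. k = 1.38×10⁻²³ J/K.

V_n = √(4kTRB)
4kTRB = 4 × 1.38×10⁻²³ × 356 × 5.00×10¹ × 8.30×10⁶ = 8.16×10⁻¹² V²
V_n = √(8.16×10⁻¹²) = 2.86×10⁻⁶ V = 2.86 µV

2.86 µV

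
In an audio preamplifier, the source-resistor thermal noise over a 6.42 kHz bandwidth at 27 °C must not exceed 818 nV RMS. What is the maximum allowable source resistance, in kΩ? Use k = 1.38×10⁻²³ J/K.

T = 27 °C + 273.15 = 300.15 K
Johnson–Nyquist: V_n = √(4kTRB) ⇒ R = V_n² / (4kTB)
4kTB = 4 × 1.38×10⁻²³ × 300.15 × 6.42×10³ = 1.06×10⁻¹⁶
R = (8.18×10⁻⁷)² / 1.06×10⁻¹⁶ = 6.29×10³ Ω = 6.29 kΩ

6.29 kΩ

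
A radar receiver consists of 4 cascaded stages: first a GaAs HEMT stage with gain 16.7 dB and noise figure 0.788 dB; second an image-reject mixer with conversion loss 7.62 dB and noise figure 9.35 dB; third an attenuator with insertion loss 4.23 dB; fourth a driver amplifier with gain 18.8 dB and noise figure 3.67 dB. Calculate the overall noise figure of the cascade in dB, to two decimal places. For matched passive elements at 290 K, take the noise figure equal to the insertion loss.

3.01 dB

Convert to linear (a loss of L dB is a gain of −L dB): F_i = 10^(NF_i/10), G_i = 10^(G_i,dB/10)
  Stage 1: F_1 = 10^(0.788/10) = 1.199, G_1 = 10^(16.7/10) = 46.77
  Stage 2: F_2 = 10^(9.35/10) = 8.610, G_2 = 10^(−7.62/10) = 0.1730
  Stage 3: F_3 = 10^(4.23/10) = 2.649, G_3 = 10^(−4.23/10) = 0.3776
  Stage 4: F_4 = 10^(3.67/10) = 2.328, G_4 = 10^(18.8/10) = 75.86
Friis cascade:
  F = 1.199 + (8.610 − 1)/46.77 + (2.649 − 1)/8.091 + (2.328 − 1)/3.055 = 2.000
NF = 10 log₁₀(2.000) = 3.01 dB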